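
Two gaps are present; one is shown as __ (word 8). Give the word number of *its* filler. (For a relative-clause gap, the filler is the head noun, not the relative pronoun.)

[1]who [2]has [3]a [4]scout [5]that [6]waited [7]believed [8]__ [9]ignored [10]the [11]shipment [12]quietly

1

The marked gap is the subject of "ignored".
Its filler is the fronted wh-phrase "who", at word 1.
(The other dependency links word 4 to a gap after word 5.)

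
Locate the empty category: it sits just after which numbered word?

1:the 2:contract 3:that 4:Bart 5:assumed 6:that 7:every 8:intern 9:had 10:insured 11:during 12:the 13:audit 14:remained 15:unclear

The displaced element is "the contract" (word 2).
It is linked across 1 clause boundary (that).
It functions as the direct object of "insured", so the gap sits immediately after word 10 ("insured").
Base order: Bart assumed that every intern had insured the contract during the audit.

10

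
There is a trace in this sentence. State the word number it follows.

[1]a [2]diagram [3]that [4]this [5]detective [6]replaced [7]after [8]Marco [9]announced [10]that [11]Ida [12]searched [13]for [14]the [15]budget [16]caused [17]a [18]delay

6

The displaced element is "a diagram" (word 2).
It functions as the direct object of "replaced", so the gap sits immediately after word 6 ("replaced").
Base order: This detective replaced a diagram after Marco announced that Ida searched for the budget.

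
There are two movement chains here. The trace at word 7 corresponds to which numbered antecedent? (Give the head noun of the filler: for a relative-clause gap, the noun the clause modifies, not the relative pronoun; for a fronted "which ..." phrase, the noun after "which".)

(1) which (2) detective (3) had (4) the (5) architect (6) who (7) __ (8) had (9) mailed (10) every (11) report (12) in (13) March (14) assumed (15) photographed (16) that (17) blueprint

5

The marked gap is inside the relative clause, the subject of "mailed".
Its filler is the head noun "architect" (via "who"), at word 5.
(The other dependency links word 2 to a gap after word 14.)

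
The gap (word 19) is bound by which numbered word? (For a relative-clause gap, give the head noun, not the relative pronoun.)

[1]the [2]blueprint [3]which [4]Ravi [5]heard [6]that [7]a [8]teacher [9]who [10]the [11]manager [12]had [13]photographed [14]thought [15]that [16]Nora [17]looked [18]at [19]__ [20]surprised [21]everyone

2

The gap at 19 is the prepositional object of "looked", inside a relative clause.
The relative pronoun is "which" (word 3); it is bound by the head noun immediately before it.
Its filler is the head noun "blueprint", at word 2.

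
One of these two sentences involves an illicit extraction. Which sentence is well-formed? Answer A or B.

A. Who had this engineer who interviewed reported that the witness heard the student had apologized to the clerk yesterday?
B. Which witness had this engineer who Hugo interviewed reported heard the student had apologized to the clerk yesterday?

B

In A, the wh-phrase is extracted from inside a complex-NP island (relative clause) (introduced by "who"), which blocks movement.
In B, the extraction path crosses only that-complement boundaries, which are transparent.
So B is grammatical.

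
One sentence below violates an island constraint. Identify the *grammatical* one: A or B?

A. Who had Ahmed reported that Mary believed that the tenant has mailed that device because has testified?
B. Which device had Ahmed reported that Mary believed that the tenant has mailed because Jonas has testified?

B

In A, the wh-phrase is extracted from inside an adjunct island (introduced by "because"), which blocks movement.
In B, the extraction path crosses only that-complement boundaries, which are transparent.
So B is grammatical.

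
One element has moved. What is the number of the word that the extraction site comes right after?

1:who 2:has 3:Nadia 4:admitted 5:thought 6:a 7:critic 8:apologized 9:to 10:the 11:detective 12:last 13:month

The displaced element is "who" (word 1).
It is linked across 1 clause boundary (Ø).
It functions as the subject of "thought", so the gap sits immediately after word 4 ("admitted").
Base order: Nadia has admitted that who thought a critic apologized to the detective last month.

4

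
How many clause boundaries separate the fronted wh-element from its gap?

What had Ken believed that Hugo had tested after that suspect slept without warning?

1

"what" is extracted from the object of "tested".
Boundaries crossed, outermost first: [that] — 1 in total.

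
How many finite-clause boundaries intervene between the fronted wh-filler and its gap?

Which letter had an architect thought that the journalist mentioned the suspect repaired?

"which letter" is extracted from the object of "repaired".
Boundaries crossed, outermost first: [that], [Ø] — 2 in total.

2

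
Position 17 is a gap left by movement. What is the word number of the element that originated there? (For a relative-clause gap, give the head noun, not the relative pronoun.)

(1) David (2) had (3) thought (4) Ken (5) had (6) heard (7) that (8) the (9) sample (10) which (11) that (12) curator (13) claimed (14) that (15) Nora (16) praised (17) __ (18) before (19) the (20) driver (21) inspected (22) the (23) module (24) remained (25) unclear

9

The gap at 17 is the object of "praised", inside a relative clause.
The relative pronoun is "which" (word 10); it is bound by the head noun immediately before it.
Its filler is the head noun "sample", at word 9.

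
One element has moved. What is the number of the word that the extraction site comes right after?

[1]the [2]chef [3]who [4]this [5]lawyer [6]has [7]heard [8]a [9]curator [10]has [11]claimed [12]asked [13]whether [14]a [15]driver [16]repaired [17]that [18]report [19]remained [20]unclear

The displaced element is "the chef" (word 2).
It is linked across 2 clause boundaries (Ø → Ø).
It functions as the subject of "asked", so the gap sits immediately after word 11 ("claimed").
Base order: This lawyer has heard a curator has claimed that the chef asked whether a driver repaired that report.

11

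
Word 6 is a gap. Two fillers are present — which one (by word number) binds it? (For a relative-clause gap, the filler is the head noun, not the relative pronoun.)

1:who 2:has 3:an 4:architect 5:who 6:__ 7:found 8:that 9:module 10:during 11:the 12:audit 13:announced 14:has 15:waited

The marked gap is inside the relative clause, the subject of "found".
Its filler is the head noun "architect" (via "who"), at word 4.
(The other dependency links word 1 to a gap after word 13.)

4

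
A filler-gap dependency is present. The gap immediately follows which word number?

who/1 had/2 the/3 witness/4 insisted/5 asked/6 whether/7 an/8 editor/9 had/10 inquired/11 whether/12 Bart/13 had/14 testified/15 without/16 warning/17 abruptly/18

The displaced element is "who" (word 1).
It is linked across 1 clause boundary (Ø).
It functions as the subject of "asked", so the gap sits immediately after word 5 ("insisted").
Base order: The witness had insisted that who asked whether an editor had inquired whether Bart had testified without warning abruptly.

5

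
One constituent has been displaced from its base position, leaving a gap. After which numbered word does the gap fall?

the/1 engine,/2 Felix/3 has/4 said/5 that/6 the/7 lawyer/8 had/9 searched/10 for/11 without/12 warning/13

The displaced element is "the engine" (word 2).
It is linked across 1 clause boundary (that).
It functions as the object of the preposition "for" of "searched", so the gap sits immediately after word 11 ("for").
Base order: Felix has said that the lawyer had searched for the engine without warning.

11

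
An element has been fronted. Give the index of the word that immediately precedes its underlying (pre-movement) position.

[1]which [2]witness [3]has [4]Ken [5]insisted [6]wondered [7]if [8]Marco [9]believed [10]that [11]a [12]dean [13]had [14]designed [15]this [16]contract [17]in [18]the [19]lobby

5

The displaced element is "which witness" (word 2).
It is linked across 1 clause boundary (Ø).
It functions as the subject of "wondered", so the gap sits immediately after word 5 ("insisted").
Base order: Ken has insisted which witness wondered if Marco believed that a dean had designed this contract in the lobby.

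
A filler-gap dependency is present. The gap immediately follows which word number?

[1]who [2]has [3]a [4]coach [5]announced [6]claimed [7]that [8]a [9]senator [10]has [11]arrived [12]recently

5

The displaced element is "who" (word 1).
It is linked across 1 clause boundary (Ø).
It functions as the subject of "claimed", so the gap sits immediately after word 5 ("announced").
Base order: A coach has announced that who claimed that a senator has arrived recently.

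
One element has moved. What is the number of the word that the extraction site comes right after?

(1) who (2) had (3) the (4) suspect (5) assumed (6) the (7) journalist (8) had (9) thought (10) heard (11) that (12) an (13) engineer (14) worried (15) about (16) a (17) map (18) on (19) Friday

9

The displaced element is "who" (word 1).
It is linked across 2 clause boundaries (Ø → Ø).
It functions as the subject of "heard", so the gap sits immediately after word 9 ("thought").
Base order: The suspect had assumed the journalist had thought who heard that an engineer worried about a map on Friday.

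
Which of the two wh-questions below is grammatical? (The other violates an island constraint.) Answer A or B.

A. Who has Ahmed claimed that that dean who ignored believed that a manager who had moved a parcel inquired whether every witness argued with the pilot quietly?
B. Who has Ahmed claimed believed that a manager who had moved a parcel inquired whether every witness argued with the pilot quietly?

In A, the wh-phrase is extracted from inside a complex-NP island (relative clause) (introduced by "who"), which blocks movement.
In B, the extraction path crosses only that-complement boundaries, which are transparent.
So B is grammatical.

B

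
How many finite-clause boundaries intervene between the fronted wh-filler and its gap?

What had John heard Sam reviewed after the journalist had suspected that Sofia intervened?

"what" is extracted from the object of "reviewed".
Boundaries crossed, outermost first: [Ø] — 1 in total.

1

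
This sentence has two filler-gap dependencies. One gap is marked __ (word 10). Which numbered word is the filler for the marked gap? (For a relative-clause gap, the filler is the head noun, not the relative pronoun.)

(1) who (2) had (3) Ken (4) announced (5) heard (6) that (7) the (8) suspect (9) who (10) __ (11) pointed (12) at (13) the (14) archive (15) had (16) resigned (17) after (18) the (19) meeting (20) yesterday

8

The marked gap is inside the relative clause, the subject of "pointed".
Its filler is the head noun "suspect" (via "who"), at word 8.
(The other dependency links word 1 to a gap after word 4.)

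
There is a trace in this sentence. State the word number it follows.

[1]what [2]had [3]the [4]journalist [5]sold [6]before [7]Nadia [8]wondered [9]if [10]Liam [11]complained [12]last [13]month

The displaced element is "what" (word 1).
It functions as the direct object of "sold", so the gap sits immediately after word 5 ("sold").
Base order: The journalist had sold what before Nadia wondered if Liam complained last month.

5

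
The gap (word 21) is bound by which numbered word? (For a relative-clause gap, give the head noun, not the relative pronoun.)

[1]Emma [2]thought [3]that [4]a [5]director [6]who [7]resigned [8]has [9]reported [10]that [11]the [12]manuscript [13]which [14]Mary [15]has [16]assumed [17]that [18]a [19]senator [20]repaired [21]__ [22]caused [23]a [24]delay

The gap at 21 is the object of "repaired", inside a relative clause.
The relative pronoun is "which" (word 13); it is bound by the head noun immediately before it.
Its filler is the head noun "manuscript", at word 12.

12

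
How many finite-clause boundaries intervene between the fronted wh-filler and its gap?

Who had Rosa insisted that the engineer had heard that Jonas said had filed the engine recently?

3

"who" is extracted from the subject of "filed".
Boundaries crossed, outermost first: [that], [that], [Ø] — 3 in total.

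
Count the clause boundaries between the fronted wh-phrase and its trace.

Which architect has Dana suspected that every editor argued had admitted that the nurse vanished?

"which architect" is extracted from the subject of "admitted".
Boundaries crossed, outermost first: [that], [Ø] — 2 in total.

2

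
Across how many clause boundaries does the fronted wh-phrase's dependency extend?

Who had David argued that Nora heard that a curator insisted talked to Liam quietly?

3

"who" is extracted from the subject of "talked".
Boundaries crossed, outermost first: [that], [that], [Ø] — 3 in total.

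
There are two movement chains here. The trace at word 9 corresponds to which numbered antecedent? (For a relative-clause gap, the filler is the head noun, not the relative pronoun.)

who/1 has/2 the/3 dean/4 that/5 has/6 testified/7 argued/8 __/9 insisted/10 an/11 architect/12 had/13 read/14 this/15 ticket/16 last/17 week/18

The marked gap is the subject of "insisted".
Its filler is the fronted wh-phrase "who", at word 1.
(The other dependency links word 4 to a gap after word 5.)

1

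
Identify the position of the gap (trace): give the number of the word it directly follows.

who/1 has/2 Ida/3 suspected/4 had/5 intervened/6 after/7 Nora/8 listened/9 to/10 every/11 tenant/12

The displaced element is "who" (word 1).
It is linked across 1 clause boundary (Ø).
It functions as the subject of "intervened", so the gap sits immediately after word 4 ("suspected").
Base order: Ida has suspected who had intervened after Nora listened to every tenant.

4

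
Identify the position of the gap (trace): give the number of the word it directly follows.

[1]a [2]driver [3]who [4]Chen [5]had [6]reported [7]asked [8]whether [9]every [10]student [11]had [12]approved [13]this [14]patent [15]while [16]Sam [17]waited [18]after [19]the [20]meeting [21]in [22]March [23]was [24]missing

6

The displaced element is "a driver" (word 2).
It is linked across 1 clause boundary (Ø).
It functions as the subject of "asked", so the gap sits immediately after word 6 ("reported").
Base order: Chen had reported that a driver asked whether every student had approved this patent while Sam waited after the meeting in March.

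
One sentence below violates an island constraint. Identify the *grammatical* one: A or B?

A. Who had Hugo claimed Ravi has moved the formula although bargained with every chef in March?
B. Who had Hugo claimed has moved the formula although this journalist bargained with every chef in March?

In A, the wh-phrase is extracted from inside an adjunct island (introduced by "although"), which blocks movement.
In B, the extraction path crosses only that-complement boundaries, which are transparent.
So B is grammatical.

B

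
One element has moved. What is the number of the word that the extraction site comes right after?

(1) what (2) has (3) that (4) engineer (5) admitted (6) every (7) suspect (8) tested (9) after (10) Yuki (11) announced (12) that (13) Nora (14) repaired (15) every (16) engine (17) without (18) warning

The displaced element is "what" (word 1).
It is linked across 1 clause boundary (Ø).
It functions as the direct object of "tested", so the gap sits immediately after word 8 ("tested").
Base order: That engineer has admitted every suspect tested what after Yuki announced that Nora repaired every engine without warning.

8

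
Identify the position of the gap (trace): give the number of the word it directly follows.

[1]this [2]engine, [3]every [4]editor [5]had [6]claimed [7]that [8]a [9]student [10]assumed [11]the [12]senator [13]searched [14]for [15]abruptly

14

The displaced element is "this engine" (word 2).
It is linked across 2 clause boundaries (that → Ø).
It functions as the object of the preposition "for" of "searched", so the gap sits immediately after word 14 ("for").
Base order: Every editor had claimed that a student assumed the senator searched for this engine abruptly.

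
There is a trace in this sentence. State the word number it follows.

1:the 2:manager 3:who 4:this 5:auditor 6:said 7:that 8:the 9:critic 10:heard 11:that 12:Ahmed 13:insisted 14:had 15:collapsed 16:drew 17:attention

13

The displaced element is "the manager" (word 2).
It is linked across 3 clause boundaries (that → that → Ø).
It functions as the subject of "collapsed", so the gap sits immediately after word 13 ("insisted").
Base order: This auditor said that the critic heard that Ahmed insisted that the manager had collapsed.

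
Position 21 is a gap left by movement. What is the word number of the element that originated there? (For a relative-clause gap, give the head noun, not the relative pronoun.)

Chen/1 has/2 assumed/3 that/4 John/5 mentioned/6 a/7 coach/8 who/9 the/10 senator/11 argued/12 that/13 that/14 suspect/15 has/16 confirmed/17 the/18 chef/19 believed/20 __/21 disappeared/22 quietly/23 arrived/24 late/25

The gap at 21 is the subject of "disappeared", inside a relative clause.
The relative pronoun is "who" (word 9); it is bound by the head noun immediately before it.
Its filler is the head noun "coach", at word 8.

8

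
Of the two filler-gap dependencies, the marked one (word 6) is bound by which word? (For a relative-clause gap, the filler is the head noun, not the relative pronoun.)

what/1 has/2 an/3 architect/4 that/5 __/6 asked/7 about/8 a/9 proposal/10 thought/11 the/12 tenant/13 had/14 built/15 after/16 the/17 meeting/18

The marked gap is inside the relative clause, the subject of "asked".
Its filler is the head noun "architect" (via "that"), at word 4.
(The other dependency links word 1 to a gap after word 15.)

4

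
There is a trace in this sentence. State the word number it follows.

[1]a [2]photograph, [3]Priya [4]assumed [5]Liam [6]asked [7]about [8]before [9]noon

7

The displaced element is "a photograph" (word 2).
It is linked across 1 clause boundary (Ø).
It functions as the object of the preposition "about" of "asked", so the gap sits immediately after word 7 ("about").
Base order: Priya assumed Liam asked about a photograph before noon.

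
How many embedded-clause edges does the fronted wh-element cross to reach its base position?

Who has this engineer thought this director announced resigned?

2

"who" is extracted from the subject of "resigned".
Boundaries crossed, outermost first: [Ø], [Ø] — 2 in total.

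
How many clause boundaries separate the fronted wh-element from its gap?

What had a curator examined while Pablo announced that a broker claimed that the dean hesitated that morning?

"what" originates inside the matrix clause — no clause boundary is crossed.

0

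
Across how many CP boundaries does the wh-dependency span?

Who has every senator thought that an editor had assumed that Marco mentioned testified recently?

"who" is extracted from the subject of "testified".
Boundaries crossed, outermost first: [that], [that], [Ø] — 3 in total.

3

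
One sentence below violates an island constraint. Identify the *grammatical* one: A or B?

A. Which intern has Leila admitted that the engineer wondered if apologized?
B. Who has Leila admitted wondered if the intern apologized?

In A, the wh-phrase is extracted from inside a wh-island (introduced by "if"), which blocks movement.
In B, the extraction path crosses only that-complement boundaries, which are transparent.
So B is grammatical.

B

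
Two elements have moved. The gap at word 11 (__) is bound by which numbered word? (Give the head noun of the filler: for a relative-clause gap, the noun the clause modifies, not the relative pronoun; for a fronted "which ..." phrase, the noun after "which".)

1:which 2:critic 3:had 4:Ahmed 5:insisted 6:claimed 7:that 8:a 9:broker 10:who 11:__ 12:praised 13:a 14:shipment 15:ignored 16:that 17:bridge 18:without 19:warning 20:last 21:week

9

The marked gap is inside the relative clause, the subject of "praised".
Its filler is the head noun "broker" (via "who"), at word 9.
(The other dependency links word 2 to a gap after word 5.)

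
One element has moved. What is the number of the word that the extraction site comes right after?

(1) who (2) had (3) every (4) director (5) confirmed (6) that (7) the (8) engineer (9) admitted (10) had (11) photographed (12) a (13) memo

The displaced element is "who" (word 1).
It is linked across 2 clause boundaries (that → Ø).
It functions as the subject of "photographed", so the gap sits immediately after word 9 ("admitted").
Base order: Every director had confirmed that the engineer admitted that who had photographed a memo.

9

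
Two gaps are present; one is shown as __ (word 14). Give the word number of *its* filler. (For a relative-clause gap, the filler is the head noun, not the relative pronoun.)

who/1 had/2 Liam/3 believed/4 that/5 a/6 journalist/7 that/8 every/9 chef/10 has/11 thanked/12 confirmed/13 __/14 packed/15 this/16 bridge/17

1

The marked gap is the subject of "packed".
Its filler is the fronted wh-phrase "who", at word 1.
(The other dependency links word 7 to a gap after word 12.)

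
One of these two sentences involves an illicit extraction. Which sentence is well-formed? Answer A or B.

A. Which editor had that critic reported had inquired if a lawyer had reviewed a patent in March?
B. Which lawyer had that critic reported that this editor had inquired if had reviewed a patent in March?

In B, the wh-phrase is extracted from inside a wh-island (introduced by "if"), which blocks movement.
In A, the extraction path crosses only that-complement boundaries, which are transparent.
So A is grammatical.

A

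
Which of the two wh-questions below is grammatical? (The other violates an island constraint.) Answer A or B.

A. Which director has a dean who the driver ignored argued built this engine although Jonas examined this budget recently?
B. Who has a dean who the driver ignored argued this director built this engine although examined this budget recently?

A

In B, the wh-phrase is extracted from inside an adjunct island (introduced by "although"), which blocks movement.
In A, the extraction path crosses only that-complement boundaries, which are transparent.
So A is grammatical.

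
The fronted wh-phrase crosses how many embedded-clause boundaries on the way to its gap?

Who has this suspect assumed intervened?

"who" is extracted from the subject of "intervened".
Boundaries crossed, outermost first: [Ø] — 1 in total.

1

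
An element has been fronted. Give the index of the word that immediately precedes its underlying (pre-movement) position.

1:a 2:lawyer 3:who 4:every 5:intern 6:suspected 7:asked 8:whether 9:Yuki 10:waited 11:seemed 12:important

6

The displaced element is "a lawyer" (word 2).
It is linked across 1 clause boundary (Ø).
It functions as the subject of "asked", so the gap sits immediately after word 6 ("suspected").
Base order: Every intern suspected that a lawyer asked whether Yuki waited.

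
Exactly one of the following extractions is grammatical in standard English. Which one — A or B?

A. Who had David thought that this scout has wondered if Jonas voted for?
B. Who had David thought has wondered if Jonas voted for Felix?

B

In A, the wh-phrase is extracted from inside a wh-island (introduced by "if"), which blocks movement.
In B, the extraction path crosses only that-complement boundaries, which are transparent.
So B is grammatical.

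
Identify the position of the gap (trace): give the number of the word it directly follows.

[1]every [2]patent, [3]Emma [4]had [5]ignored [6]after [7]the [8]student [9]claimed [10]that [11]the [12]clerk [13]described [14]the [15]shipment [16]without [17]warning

5

The displaced element is "every patent" (word 2).
It functions as the direct object of "ignored", so the gap sits immediately after word 5 ("ignored").
Base order: Emma had ignored every patent after the student claimed that the clerk described the shipment without warning.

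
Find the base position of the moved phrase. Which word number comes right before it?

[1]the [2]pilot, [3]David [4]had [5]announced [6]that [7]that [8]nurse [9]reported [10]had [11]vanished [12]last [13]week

9

The displaced element is "the pilot" (word 2).
It is linked across 2 clause boundaries (that → Ø).
It functions as the subject of "vanished", so the gap sits immediately after word 9 ("reported").
Base order: David had announced that that nurse reported that the pilot had vanished last week.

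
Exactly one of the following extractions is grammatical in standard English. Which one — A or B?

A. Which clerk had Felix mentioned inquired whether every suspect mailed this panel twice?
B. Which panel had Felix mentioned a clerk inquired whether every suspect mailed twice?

In B, the wh-phrase is extracted from inside a wh-island (introduced by "whether"), which blocks movement.
In A, the extraction path crosses only that-complement boundaries, which are transparent.
So A is grammatical.

A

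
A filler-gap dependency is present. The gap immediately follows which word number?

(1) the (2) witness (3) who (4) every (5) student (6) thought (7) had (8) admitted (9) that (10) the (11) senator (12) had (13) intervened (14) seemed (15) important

6

The displaced element is "the witness" (word 2).
It is linked across 1 clause boundary (Ø).
It functions as the subject of "admitted", so the gap sits immediately after word 6 ("thought").
Base order: Every student thought that the witness had admitted that the senator had intervened.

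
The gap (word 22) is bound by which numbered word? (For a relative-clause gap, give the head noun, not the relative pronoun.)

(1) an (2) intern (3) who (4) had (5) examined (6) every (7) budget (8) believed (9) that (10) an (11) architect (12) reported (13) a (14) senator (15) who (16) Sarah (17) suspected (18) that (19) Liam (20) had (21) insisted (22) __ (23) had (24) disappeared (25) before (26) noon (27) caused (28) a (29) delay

14

The gap at 22 is the subject of "disappeared", inside a relative clause.
The relative pronoun is "who" (word 15); it is bound by the head noun immediately before it.
Its filler is the head noun "senator", at word 14.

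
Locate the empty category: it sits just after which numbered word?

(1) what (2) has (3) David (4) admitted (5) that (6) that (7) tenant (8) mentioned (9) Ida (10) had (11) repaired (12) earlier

The displaced element is "what" (word 1).
It is linked across 2 clause boundaries (that → Ø).
It functions as the direct object of "repaired", so the gap sits immediately after word 11 ("repaired").
Base order: David has admitted that that tenant mentioned Ida had repaired what earlier.

11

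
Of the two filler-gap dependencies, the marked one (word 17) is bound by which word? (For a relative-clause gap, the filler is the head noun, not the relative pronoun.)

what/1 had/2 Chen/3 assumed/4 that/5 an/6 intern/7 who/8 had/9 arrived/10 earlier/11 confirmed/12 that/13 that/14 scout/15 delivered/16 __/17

The marked gap is the direct object of "delivered".
Its filler is the fronted wh-phrase "what", at word 1.
(The other dependency links word 7 to a gap after word 8.)

1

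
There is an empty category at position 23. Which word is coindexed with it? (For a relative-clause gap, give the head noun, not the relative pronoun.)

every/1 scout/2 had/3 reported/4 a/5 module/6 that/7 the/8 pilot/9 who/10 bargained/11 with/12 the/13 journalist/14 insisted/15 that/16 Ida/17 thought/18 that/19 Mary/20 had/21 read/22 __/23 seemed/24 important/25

6

The gap at 23 is the object of "read", inside a relative clause.
The relative pronoun is "that" (word 7); it is bound by the head noun immediately before it.
Its filler is the head noun "module", at word 6.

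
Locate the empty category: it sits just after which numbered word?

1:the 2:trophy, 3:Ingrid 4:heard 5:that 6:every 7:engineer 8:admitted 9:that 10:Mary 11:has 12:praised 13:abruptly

12

The displaced element is "the trophy" (word 2).
It is linked across 2 clause boundaries (that → that).
It functions as the direct object of "praised", so the gap sits immediately after word 12 ("praised").
Base order: Ingrid heard that every engineer admitted that Mary has praised the trophy abruptly.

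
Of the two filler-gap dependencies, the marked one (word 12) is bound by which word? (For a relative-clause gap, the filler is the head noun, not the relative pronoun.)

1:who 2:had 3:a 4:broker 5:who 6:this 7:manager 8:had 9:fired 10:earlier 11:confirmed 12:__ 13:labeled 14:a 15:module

1

The marked gap is the subject of "labeled".
Its filler is the fronted wh-phrase "who", at word 1.
(The other dependency links word 4 to a gap after word 9.)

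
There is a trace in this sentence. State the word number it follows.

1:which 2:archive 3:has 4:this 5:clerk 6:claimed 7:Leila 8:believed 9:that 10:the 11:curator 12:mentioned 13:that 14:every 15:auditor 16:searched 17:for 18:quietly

17

The displaced element is "which archive" (word 2).
It is linked across 3 clause boundaries (Ø → that → that).
It functions as the object of the preposition "for" of "searched", so the gap sits immediately after word 17 ("for").
Base order: This clerk has claimed Leila believed that the curator mentioned that every auditor searched for which archive quietly.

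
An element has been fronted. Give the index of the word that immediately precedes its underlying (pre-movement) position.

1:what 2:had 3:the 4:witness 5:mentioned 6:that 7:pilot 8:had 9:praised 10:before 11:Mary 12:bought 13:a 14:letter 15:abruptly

The displaced element is "what" (word 1).
It is linked across 1 clause boundary (Ø).
It functions as the direct object of "praised", so the gap sits immediately after word 9 ("praised").
Base order: The witness had mentioned that pilot had praised what before Mary bought a letter abruptly.

9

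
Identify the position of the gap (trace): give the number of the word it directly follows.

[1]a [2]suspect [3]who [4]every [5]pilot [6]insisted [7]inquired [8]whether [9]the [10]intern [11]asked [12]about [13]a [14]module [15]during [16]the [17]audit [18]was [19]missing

The displaced element is "a suspect" (word 2).
It is linked across 1 clause boundary (Ø).
It functions as the subject of "inquired", so the gap sits immediately after word 6 ("insisted").
Base order: Every pilot insisted a suspect inquired whether the intern asked about a module during the audit.

6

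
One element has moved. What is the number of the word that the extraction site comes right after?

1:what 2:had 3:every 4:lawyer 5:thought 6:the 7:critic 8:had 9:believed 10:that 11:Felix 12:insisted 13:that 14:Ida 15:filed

15

The displaced element is "what" (word 1).
It is linked across 3 clause boundaries (Ø → that → that).
It functions as the direct object of "filed", so the gap sits immediately after word 15 ("filed").
Base order: Every lawyer had thought the critic had believed that Felix insisted that Ida filed what.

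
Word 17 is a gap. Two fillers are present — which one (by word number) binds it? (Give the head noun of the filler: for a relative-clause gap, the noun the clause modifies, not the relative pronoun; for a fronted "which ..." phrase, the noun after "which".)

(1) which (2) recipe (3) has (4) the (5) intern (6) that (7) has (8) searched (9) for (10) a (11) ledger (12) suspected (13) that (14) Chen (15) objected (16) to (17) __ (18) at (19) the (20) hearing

2

The marked gap is the object of the preposition "to" of "objected".
Its filler is the fronted wh-phrase "which recipe", at word 2.
(The other dependency links word 5 to a gap after word 6.)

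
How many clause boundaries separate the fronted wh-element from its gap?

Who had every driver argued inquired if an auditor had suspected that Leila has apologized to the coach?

"who" is extracted from the subject of "inquired".
Boundaries crossed, outermost first: [Ø] — 1 in total.

1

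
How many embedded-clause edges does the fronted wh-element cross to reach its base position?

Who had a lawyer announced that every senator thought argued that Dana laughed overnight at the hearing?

2

"who" is extracted from the subject of "argued".
Boundaries crossed, outermost first: [that], [Ø] — 2 in total.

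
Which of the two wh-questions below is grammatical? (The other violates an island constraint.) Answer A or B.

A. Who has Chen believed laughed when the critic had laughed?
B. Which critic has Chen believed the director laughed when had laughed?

A

In B, the wh-phrase is extracted from inside an adjunct island (introduced by "when"), which blocks movement.
In A, the extraction path crosses only that-complement boundaries, which are transparent.
So A is grammatical.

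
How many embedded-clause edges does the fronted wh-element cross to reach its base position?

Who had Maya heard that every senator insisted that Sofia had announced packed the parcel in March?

3

"who" is extracted from the subject of "packed".
Boundaries crossed, outermost first: [that], [that], [Ø] — 3 in total.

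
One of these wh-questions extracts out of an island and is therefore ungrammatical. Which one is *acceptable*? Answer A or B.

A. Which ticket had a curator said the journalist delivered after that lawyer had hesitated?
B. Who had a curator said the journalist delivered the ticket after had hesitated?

A

In B, the wh-phrase is extracted from inside an adjunct island (introduced by "after"), which blocks movement.
In A, the extraction path crosses only that-complement boundaries, which are transparent.
So A is grammatical.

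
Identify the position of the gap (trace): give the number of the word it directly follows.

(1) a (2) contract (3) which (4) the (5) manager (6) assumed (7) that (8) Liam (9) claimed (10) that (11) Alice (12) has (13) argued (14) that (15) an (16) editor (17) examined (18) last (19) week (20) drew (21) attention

17

The displaced element is "a contract" (word 2).
It is linked across 3 clause boundaries (that → that → that).
It functions as the direct object of "examined", so the gap sits immediately after word 17 ("examined").
Base order: The manager assumed that Liam claimed that Alice has argued that an editor examined a contract last week.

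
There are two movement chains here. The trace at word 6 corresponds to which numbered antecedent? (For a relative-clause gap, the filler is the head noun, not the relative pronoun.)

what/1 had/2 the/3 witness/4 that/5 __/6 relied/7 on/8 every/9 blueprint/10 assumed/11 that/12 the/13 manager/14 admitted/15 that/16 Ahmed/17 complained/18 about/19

4

The marked gap is inside the relative clause, the subject of "relied".
Its filler is the head noun "witness" (via "that"), at word 4.
(The other dependency links word 1 to a gap after word 19.)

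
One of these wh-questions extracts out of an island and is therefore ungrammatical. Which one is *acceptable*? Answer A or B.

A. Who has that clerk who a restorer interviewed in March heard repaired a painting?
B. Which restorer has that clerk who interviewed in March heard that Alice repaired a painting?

In B, the wh-phrase is extracted from inside a complex-NP island (relative clause) (introduced by "who"), which blocks movement.
In A, the extraction path crosses only that-complement boundaries, which are transparent.
So A is grammatical.

A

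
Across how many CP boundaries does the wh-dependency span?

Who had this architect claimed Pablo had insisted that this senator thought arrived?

3

"who" is extracted from the subject of "arrived".
Boundaries crossed, outermost first: [Ø], [that], [Ø] — 3 in total.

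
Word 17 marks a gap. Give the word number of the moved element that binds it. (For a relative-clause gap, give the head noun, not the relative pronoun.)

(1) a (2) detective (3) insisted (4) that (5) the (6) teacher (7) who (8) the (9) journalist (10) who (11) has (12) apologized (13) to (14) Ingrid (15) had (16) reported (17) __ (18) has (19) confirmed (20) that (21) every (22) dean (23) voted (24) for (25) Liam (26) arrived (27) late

6

The gap at 17 is the subject of "confirmed", inside a relative clause.
The relative pronoun is "who" (word 7); it is bound by the head noun immediately before it.
Its filler is the head noun "teacher", at word 6.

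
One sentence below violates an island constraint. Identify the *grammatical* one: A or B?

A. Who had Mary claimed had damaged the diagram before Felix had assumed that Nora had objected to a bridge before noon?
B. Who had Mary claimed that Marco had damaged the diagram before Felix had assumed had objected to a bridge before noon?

In B, the wh-phrase is extracted from inside an adjunct island (introduced by "before"), which blocks movement.
In A, the extraction path crosses only that-complement boundaries, which are transparent.
So A is grammatical.

A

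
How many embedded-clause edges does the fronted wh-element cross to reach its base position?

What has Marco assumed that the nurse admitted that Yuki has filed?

2

"what" is extracted from the object of "filed".
Boundaries crossed, outermost first: [that], [that] — 2 in total.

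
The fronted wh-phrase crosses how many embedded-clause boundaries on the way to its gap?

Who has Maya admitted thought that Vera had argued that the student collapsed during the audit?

1

"who" is extracted from the subject of "thought".
Boundaries crossed, outermost first: [Ø] — 1 in total.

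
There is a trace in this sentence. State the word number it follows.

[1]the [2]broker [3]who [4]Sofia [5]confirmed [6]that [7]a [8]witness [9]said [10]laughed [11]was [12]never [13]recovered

The displaced element is "the broker" (word 2).
It is linked across 2 clause boundaries (that → Ø).
It functions as the subject of "laughed", so the gap sits immediately after word 9 ("said").
Base order: Sofia confirmed that a witness said that the broker laughed.

9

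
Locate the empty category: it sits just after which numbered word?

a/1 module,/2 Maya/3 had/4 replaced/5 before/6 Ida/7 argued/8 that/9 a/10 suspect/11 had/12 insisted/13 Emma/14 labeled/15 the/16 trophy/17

The displaced element is "a module" (word 2).
It functions as the direct object of "replaced", so the gap sits immediately after word 5 ("replaced").
Base order: Maya had replaced a module before Ida argued that a suspect had insisted Emma labeled the trophy.

5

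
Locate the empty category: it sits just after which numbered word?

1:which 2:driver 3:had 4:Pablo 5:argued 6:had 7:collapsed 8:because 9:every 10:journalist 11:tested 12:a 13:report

5

The displaced element is "which driver" (word 2).
It is linked across 1 clause boundary (Ø).
It functions as the subject of "collapsed", so the gap sits immediately after word 5 ("argued").
Base order: Pablo had argued that which driver had collapsed because every journalist tested a report.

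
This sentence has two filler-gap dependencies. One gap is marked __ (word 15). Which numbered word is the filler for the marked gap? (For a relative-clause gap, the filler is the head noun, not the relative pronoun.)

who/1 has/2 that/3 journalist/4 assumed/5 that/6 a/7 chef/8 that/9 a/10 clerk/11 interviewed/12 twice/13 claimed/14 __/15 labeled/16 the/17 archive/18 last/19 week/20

The marked gap is the subject of "labeled".
Its filler is the fronted wh-phrase "who", at word 1.
(The other dependency links word 8 to a gap after word 12.)

1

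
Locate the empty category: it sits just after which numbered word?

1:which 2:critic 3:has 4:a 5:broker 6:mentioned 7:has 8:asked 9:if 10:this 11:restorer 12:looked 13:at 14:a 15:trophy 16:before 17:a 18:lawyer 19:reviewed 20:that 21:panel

The displaced element is "which critic" (word 2).
It is linked across 1 clause boundary (Ø).
It functions as the subject of "asked", so the gap sits immediately after word 6 ("mentioned").
Base order: A broker has mentioned that which critic has asked if this restorer looked at a trophy before a lawyer reviewed that panel.

6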